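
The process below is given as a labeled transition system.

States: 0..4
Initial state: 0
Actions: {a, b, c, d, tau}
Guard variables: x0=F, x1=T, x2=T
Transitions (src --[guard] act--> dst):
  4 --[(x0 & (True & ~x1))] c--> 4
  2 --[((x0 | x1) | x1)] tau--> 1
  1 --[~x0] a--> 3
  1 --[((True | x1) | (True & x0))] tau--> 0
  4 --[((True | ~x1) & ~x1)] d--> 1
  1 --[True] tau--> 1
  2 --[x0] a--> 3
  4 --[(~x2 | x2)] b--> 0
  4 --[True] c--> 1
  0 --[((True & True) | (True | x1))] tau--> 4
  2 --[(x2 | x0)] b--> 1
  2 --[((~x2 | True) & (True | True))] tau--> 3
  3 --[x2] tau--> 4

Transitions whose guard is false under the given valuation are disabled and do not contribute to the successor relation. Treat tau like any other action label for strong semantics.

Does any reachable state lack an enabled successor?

Answer: DEADLOCK-FREE

Working:
R = {0,1,3,4}
  0: tau→4  [1 exit(s)]
  1: a→3  tau→0  tau→1  [3 exit(s)]
  3: tau→4  [1 exit(s)]
  4: b→0  c→1  [2 exit(s)]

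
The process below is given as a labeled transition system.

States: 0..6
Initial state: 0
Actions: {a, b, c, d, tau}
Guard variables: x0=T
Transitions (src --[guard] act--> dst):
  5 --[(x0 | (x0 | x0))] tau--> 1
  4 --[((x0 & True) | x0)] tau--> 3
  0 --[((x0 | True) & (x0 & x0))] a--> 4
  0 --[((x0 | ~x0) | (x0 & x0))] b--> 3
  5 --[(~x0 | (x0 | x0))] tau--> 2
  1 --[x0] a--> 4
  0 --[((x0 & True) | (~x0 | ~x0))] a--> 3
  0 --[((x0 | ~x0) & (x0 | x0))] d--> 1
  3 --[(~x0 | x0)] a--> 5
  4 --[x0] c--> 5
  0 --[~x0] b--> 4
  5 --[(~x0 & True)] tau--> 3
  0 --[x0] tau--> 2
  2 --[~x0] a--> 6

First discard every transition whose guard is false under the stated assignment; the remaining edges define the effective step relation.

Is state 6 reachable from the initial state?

After dropping false guards: 11 live edges.
Layer 0: {0}
Layer 1: {1,2,3,4}  total {0,1,2,3,4}
Layer 2: {5}  total {0,1,2,3,4,5}
Reach set: {0,1,2,3,4,5}

Answer: UNREACHABLE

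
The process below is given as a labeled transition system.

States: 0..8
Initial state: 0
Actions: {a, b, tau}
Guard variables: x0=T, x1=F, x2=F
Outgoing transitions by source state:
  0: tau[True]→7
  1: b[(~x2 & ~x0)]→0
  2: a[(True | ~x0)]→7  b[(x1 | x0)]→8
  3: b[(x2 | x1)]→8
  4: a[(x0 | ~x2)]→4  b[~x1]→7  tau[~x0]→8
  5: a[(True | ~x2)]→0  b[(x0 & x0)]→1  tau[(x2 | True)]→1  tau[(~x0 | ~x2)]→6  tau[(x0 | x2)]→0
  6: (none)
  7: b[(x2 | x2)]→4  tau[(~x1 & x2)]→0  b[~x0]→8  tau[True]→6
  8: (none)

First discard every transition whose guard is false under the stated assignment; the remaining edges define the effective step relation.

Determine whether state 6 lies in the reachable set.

Answer: REACHABLE

Trace:
After dropping false guards: 11 live edges.
Layer 0: {0}
Layer 1: {7}  now seen {0,7}
Layer 2: {6}  now seen {0,6,7}
Reach set: {0,6,7}
Path to 6: tau·tau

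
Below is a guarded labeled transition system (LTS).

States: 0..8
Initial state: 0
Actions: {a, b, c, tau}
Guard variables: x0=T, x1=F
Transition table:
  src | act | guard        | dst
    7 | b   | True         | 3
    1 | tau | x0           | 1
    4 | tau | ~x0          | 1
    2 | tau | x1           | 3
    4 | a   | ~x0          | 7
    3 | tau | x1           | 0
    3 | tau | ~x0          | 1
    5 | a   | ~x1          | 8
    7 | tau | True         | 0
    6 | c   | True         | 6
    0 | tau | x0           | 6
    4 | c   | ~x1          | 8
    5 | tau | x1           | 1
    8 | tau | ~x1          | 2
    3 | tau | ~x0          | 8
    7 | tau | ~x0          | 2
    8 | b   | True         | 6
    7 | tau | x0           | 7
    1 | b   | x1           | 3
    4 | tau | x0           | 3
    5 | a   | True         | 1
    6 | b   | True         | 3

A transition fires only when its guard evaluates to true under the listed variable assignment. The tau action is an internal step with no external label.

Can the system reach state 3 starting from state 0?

Answer: REACHABLE

Trace:
13 transition(s) survive guard evaluation.
Layer 0: {0}
Layer 1: {6}  total {0,6}
Layer 2: {3}  total {0,3,6}
Reach set: {0,3,6}
trace reaching 3: tau·b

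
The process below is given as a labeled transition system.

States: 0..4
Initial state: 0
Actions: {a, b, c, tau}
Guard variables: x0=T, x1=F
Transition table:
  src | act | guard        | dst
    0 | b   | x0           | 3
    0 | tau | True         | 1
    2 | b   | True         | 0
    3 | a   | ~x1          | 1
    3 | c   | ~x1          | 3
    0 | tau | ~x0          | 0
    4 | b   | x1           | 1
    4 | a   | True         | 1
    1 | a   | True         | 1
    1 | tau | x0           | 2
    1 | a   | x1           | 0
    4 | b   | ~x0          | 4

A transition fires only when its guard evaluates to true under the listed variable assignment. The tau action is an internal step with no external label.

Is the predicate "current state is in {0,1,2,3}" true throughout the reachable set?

Answer: INVARIANT HOLDS

Working:
Safe = {0,1,2,3}
Reachable = {0,1,2,3}
  0: safe
  1: safe
  2: safe
  3: safe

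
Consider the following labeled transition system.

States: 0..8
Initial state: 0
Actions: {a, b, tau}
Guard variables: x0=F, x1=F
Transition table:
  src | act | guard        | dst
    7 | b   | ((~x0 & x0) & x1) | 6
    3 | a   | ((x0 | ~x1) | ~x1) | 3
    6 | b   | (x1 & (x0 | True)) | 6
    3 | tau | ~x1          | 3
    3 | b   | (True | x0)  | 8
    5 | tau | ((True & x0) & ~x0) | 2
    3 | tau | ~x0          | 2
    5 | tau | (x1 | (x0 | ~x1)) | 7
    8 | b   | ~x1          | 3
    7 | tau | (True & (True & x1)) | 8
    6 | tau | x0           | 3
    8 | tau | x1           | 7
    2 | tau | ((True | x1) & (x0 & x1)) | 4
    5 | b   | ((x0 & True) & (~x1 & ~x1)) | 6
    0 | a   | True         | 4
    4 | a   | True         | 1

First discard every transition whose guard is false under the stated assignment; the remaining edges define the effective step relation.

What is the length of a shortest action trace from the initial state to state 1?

BFS to 1:
  Layer 0: {0}
  Layer 1: {4}
  Layer 2: {1}
depth(1)=2, e.g. a·a

Answer: 2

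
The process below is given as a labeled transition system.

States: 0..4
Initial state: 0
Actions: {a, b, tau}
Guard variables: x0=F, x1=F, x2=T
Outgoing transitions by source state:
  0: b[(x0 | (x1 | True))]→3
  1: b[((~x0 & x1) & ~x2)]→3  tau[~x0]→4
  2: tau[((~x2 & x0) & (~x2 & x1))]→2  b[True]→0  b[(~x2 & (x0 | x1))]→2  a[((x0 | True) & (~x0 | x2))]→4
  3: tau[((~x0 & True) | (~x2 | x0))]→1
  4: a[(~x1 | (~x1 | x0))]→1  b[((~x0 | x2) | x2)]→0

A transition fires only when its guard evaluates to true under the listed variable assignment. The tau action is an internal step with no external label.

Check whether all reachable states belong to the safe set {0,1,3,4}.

Safe = {0,1,3,4}
Reachable = {0,1,3,4}
  0: ok
  1: ok
  3: ok
  4: ok

Answer: INVARIANT HOLDS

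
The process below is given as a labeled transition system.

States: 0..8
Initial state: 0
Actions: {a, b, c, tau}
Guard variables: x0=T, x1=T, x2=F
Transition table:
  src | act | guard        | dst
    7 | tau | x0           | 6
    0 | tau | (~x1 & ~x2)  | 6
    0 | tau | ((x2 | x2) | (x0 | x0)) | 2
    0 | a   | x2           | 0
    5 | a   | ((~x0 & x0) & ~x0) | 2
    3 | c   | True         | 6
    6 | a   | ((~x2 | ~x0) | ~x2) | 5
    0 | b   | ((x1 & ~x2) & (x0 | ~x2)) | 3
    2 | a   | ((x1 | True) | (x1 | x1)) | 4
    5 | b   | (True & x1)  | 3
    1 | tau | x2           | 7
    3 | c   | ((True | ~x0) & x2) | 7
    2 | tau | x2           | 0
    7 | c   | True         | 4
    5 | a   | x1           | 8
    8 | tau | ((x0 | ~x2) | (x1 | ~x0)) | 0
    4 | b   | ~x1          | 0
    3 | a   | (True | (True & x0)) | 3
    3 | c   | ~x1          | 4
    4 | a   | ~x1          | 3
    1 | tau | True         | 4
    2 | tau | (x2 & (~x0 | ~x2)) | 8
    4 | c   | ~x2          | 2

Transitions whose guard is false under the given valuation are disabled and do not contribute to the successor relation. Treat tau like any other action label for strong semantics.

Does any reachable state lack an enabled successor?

R = {0,2,3,4,5,6,8}
  0: b→3  tau→2  [2 out]
  2: a→4  [1 out]
  3: a→3  c→6  [2 out]
  4: c→2  [1 out]
  5: a→8  b→3  [2 out]
  6: a→5  [1 out]
  8: tau→0  [1 out]

Answer: DEADLOCK-FREE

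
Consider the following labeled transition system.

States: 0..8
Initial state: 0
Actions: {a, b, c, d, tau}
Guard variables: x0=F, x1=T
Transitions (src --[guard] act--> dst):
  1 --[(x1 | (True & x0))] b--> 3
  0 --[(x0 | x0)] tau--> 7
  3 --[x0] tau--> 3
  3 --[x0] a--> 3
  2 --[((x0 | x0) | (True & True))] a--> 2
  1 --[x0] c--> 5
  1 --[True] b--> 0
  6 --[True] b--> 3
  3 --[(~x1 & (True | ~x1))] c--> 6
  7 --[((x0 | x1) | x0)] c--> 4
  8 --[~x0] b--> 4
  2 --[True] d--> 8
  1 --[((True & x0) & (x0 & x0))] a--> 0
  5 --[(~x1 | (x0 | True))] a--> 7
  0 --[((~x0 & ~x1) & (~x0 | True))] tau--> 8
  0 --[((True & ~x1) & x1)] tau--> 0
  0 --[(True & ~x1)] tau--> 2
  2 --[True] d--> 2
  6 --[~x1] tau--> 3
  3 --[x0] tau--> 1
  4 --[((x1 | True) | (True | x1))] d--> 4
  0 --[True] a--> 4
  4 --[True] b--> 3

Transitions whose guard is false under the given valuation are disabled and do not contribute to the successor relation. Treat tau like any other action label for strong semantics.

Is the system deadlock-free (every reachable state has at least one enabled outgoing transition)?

Answer: DEADLOCK at state 3

Trace:
R = {0,3,4}
  0: a→4  [deg 1]
  3: ∅  [deadlock]
  4: b→3  d→4  [deg 2]
Path to 3: a·b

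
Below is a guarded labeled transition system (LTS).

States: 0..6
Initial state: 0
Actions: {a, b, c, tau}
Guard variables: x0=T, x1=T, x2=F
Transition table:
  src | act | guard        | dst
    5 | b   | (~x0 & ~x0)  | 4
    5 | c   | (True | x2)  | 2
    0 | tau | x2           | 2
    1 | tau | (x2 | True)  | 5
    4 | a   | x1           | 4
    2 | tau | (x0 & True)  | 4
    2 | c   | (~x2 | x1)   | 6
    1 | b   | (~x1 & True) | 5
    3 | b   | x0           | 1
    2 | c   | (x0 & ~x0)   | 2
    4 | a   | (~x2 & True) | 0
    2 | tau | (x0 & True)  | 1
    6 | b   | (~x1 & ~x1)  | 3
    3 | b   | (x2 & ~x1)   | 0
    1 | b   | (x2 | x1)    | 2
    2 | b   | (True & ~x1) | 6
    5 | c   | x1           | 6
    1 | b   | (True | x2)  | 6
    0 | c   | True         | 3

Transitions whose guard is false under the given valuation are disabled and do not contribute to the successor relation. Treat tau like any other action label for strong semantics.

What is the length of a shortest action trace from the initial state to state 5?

Layered search for 5:
  L0 = {0}
  L1 = {3}
  L2 = {1}
  L3 = {2,5,6}
depth(5)=3, e.g. c·b·tau

Answer: 3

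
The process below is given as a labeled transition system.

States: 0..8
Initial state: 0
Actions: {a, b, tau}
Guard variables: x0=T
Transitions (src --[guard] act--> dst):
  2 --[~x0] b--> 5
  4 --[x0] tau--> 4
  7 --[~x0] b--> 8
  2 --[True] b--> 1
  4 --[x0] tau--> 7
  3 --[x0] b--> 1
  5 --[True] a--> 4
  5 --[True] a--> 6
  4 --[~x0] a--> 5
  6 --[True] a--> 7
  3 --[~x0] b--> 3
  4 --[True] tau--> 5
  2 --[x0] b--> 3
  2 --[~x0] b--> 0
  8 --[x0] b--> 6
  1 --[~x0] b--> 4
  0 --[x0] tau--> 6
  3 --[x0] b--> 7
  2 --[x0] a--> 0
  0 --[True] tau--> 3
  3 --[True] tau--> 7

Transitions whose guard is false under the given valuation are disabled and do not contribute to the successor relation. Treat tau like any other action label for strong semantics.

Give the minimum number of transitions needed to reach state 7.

Answer: 2

Working:
Layered search for 7:
  depth 0: {0}
  depth 1: {3,6}
  depth 2: {1,7}
first hit 7 at d=2 via tau·b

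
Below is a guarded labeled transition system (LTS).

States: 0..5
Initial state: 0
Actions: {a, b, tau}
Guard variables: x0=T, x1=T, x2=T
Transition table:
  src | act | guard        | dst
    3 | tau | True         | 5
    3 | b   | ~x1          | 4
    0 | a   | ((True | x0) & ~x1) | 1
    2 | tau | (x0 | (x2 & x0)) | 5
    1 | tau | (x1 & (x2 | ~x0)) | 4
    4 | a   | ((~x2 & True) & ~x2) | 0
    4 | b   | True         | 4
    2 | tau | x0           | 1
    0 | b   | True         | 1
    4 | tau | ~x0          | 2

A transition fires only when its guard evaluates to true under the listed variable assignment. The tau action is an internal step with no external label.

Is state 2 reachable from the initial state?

Answer: UNREACHABLE

Trace:
6 transition(s) survive guard evaluation.
Layer 0: {0}
Layer 1: {1}  now seen {0,1}
Layer 2: {4}  now seen {0,1,4}
Reach set: {0,1,4}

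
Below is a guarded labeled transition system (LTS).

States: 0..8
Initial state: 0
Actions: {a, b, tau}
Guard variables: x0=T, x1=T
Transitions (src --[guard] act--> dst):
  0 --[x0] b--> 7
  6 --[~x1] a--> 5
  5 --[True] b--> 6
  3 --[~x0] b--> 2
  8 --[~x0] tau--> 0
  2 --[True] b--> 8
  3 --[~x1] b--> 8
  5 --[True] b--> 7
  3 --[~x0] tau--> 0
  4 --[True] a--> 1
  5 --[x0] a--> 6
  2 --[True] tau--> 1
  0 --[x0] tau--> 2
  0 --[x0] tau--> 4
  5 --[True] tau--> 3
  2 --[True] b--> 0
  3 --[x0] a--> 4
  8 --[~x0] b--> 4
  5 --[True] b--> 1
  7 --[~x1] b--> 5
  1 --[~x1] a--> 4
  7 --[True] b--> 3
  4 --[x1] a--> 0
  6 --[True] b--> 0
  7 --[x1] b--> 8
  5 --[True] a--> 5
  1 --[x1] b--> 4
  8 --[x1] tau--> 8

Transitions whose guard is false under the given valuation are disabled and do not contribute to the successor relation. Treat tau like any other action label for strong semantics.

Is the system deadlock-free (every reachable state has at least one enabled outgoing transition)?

Reach set: {0,1,2,3,4,7,8}
  0: b→7  tau→2  tau→4  [deg 3]
  1: b→4  [deg 1]
  2: b→0  b→8  tau→1  [deg 3]
  3: a→4  [deg 1]
  4: a→0  a→1  [deg 2]
  7: b→3  b→8  [deg 2]
  8: tau→8  [deg 1]

Answer: DEADLOCK-FREE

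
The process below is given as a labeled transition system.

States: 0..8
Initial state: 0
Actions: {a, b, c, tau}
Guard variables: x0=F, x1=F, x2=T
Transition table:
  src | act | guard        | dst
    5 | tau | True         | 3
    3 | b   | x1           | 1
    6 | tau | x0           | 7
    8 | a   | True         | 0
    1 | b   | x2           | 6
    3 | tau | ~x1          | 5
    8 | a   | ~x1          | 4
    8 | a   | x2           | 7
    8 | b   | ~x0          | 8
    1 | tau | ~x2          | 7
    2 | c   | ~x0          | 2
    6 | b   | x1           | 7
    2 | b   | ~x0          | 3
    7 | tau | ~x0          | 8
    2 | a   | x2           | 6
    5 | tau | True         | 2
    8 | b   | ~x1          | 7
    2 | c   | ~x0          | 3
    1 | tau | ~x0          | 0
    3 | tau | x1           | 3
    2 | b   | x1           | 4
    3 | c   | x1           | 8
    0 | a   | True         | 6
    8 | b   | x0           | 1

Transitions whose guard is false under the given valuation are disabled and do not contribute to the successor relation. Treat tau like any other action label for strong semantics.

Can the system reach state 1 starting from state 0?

Answer: UNREACHABLE

Working:
Guard filter leaves 16 enabled edge(s).
Layer 0: {0}
Layer 1: {6}  cumulative {0,6}
R = {0,6}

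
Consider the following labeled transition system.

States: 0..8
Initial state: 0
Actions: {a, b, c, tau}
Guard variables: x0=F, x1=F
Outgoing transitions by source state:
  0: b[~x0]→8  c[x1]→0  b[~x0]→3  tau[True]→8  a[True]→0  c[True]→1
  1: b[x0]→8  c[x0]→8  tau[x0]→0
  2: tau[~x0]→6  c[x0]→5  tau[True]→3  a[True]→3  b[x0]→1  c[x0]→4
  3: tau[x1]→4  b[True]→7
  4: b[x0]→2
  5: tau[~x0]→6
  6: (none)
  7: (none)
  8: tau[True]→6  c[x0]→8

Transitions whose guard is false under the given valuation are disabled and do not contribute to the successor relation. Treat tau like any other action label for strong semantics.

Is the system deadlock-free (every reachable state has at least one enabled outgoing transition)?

Answer: DEADLOCK at state 1

Analysis:
Reachable = {0,1,3,6,7,8}
  0: a→0  b→3  b→8  c→1  tau→8  [5 out]
  1: ∅  [no exit]
  3: b→7  [1 out]
  6: ∅  [no exit]
  7: ∅  [no exit]
  8: tau→6  [1 out]
trace reaching 1: c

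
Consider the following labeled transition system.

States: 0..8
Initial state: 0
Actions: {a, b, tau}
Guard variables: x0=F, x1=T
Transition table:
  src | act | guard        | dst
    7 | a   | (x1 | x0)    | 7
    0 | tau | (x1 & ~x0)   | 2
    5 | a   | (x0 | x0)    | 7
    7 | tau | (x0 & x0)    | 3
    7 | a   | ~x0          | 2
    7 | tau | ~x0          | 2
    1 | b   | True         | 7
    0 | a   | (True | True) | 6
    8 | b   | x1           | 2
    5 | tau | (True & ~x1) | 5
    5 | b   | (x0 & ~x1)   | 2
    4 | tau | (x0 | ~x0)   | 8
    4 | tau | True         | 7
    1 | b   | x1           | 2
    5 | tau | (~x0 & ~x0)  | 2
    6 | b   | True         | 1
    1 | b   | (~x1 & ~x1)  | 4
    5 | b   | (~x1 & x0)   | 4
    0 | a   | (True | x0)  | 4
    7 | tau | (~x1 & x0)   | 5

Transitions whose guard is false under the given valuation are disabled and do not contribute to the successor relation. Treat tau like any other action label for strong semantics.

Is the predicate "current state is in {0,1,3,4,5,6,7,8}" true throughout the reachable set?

Answer: INVARIANT VIOLATED at state 2

Trace:
Allowed set {0,1,3,4,5,6,7,8}
Reach set: {0,1,2,4,6,7,8}
  0: safe
  1: safe
  2: VIOLATES
  4: safe
  6: safe
  7: safe
  8: safe
reach 2 via tau — violates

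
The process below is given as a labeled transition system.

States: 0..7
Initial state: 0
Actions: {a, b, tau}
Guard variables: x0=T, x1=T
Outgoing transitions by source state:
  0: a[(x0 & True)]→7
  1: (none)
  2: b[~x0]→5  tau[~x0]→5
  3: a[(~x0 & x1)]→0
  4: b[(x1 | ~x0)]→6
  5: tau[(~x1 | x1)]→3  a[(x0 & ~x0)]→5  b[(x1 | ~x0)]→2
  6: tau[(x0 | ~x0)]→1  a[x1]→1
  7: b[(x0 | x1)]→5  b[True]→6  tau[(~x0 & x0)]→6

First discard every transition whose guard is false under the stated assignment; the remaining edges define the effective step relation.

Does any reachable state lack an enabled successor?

R = {0,1,2,3,5,6,7}
  0: a→7  [1 out]
  1: ∅  [deadlock]
  2: ∅  [deadlock]
  3: ∅  [deadlock]
  5: b→2  tau→3  [2 out]
  6: a→1  tau→1  [2 out]
  7: b→5  b→6  [2 out]
trace reaching 1: a·b·tau

Answer: DEADLOCK at state 1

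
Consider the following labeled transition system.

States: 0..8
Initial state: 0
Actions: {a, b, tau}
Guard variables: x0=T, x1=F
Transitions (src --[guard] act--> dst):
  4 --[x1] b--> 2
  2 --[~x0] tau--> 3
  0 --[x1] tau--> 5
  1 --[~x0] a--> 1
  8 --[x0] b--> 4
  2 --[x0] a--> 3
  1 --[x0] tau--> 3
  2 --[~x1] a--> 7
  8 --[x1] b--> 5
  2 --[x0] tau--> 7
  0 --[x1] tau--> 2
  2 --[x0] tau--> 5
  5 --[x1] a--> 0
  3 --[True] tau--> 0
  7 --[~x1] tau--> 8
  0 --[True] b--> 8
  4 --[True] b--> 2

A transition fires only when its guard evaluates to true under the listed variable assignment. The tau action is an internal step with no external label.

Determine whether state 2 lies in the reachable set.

Guard filter leaves 10 enabled edge(s).
L0 = {0}
L1 = {8}  now seen {0,8}
L2 = {4}  now seen {0,4,8}
L3 = {2}  now seen {0,2,4,8}
L4 = {3,5,7}  now seen {0,2,3,4,5,7,8}
Reachable = {0,2,3,4,5,7,8}
Path to 2: b·b·b

Answer: REACHABLE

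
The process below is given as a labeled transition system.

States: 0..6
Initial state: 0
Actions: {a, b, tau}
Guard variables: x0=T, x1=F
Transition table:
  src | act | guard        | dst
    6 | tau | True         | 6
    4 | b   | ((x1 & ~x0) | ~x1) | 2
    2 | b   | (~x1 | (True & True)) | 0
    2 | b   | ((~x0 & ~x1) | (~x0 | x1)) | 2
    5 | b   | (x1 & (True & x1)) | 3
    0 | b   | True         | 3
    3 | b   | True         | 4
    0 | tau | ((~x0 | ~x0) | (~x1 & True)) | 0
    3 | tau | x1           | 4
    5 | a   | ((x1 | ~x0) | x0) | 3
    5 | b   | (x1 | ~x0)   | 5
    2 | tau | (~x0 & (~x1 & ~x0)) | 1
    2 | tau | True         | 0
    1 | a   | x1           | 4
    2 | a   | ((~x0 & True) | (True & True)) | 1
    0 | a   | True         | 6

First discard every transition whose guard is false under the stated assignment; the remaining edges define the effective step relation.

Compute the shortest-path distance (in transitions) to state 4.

Answer: 2

Trace:
Breadth-first toward 4:
  depth 0: {0}
  depth 1: {3,6}
  depth 2: {4}
4 enters at depth 2; path b·b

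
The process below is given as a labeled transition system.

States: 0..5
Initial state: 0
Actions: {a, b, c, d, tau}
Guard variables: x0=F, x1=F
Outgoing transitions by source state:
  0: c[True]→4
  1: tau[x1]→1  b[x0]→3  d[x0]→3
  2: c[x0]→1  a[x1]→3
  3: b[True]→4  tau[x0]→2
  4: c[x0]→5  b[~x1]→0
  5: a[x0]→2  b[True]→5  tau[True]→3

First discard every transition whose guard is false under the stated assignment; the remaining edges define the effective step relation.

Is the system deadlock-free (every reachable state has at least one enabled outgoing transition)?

Answer: DEADLOCK-FREE

Trace:
Reachable = {0,4}
  0: c→4  [1 out]
  4: b→0  [1 out]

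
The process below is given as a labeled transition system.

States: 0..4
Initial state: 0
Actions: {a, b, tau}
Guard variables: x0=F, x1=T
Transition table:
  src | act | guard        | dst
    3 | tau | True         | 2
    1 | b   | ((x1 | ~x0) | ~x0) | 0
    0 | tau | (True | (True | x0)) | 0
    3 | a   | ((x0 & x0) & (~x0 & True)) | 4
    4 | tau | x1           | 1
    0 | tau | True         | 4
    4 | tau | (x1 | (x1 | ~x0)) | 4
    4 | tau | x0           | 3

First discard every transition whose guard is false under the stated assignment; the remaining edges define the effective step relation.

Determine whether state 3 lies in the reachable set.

Guard filter leaves 6 enabled edge(s).
depth 0: {0}
depth 1: {4}  cumulative {0,4}
depth 2: {1}  cumulative {0,1,4}
Reach set: {0,1,4}

Answer: UNREACHABLE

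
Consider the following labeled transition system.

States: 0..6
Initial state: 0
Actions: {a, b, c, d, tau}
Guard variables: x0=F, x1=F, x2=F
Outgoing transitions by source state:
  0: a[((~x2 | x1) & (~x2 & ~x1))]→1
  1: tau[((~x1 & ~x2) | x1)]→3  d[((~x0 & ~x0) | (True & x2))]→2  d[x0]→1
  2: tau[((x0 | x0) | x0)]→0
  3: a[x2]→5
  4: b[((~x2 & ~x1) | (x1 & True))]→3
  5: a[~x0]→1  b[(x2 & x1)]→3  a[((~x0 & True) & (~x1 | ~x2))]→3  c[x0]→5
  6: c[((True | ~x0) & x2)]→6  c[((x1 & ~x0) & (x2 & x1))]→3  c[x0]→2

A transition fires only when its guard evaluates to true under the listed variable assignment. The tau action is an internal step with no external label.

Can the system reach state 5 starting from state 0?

6 transition(s) survive guard evaluation.
L0 = {0}
L1 = {1}  now seen {0,1}
L2 = {2,3}  now seen {0,1,2,3}
Reachable = {0,1,2,3}

Answer: UNREACHABLE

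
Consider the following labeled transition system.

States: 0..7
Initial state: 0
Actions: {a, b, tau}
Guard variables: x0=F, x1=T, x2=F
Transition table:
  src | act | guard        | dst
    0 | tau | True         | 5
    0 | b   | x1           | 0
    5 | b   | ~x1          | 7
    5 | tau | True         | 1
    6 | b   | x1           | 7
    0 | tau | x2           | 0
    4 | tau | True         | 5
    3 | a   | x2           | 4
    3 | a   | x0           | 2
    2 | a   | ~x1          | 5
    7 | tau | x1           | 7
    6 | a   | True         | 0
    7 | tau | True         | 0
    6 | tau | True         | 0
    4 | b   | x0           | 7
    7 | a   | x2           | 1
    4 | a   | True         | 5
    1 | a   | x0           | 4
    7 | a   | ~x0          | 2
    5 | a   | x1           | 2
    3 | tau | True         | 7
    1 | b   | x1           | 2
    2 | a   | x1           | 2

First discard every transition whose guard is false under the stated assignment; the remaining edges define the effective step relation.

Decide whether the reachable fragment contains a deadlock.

Answer: DEADLOCK-FREE

Analysis:
Reach set: {0,1,2,5}
  0: b→0  tau→5  [2 exit(s)]
  1: b→2  [1 exit(s)]
  2: a→2  [1 exit(s)]
  5: a→2  tau→1  [2 exit(s)]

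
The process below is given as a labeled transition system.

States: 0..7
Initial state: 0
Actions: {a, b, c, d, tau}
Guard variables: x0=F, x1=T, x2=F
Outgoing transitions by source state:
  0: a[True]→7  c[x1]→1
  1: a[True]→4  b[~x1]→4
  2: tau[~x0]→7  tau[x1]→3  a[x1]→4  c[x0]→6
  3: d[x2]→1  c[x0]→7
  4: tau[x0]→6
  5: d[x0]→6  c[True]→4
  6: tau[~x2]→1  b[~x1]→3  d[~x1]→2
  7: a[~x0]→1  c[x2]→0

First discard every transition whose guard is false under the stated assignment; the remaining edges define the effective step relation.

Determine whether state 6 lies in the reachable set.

After dropping false guards: 9 live edges.
L0 = {0}
L1 = {1,7}  now seen {0,1,7}
L2 = {4}  now seen {0,1,4,7}
R = {0,1,4,7}

Answer: UNREACHABLE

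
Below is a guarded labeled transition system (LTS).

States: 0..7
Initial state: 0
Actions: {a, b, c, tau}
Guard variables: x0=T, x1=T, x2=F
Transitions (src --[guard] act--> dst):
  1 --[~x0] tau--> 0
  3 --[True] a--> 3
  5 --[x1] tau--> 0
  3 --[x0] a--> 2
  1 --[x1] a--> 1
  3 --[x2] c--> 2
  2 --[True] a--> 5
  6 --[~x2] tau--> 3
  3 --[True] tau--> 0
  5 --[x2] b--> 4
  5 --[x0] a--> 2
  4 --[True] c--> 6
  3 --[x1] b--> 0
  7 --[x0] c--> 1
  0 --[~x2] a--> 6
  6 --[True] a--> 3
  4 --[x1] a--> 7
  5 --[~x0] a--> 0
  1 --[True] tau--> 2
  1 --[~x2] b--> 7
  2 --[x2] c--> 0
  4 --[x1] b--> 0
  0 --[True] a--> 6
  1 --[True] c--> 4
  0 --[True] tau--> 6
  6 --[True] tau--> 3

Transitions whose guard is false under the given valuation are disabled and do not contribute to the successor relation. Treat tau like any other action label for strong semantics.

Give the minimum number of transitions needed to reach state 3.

Answer: 2

Working:
Layered search for 3:
  depth 0: {0}
  depth 1: {6}
  depth 2: {3}
3 enters at depth 2; path a·a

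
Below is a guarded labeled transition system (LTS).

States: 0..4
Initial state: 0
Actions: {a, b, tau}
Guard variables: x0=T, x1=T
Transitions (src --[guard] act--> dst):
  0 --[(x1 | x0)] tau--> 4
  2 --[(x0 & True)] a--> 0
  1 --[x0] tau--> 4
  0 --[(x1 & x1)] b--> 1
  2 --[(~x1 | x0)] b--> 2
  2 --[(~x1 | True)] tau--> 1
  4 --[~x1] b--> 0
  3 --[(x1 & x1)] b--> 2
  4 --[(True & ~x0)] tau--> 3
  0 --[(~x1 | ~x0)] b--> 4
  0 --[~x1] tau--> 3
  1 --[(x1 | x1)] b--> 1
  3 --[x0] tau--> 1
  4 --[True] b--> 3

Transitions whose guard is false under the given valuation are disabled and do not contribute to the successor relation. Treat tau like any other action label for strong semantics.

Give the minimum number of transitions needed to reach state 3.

Answer: 2

Analysis:
BFS to 3:
  L0 = {0}
  L1 = {1,4}
  L2 = {3}
first hit 3 at d=2 via tau·b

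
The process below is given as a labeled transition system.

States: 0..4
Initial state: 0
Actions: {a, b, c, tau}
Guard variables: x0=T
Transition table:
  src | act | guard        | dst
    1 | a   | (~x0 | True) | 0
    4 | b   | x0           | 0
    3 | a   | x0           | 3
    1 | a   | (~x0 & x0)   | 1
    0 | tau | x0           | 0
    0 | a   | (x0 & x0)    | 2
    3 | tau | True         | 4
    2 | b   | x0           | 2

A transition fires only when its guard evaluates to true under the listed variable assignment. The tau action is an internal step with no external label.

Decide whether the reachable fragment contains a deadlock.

Answer: DEADLOCK-FREE

Working:
R = {0,2}
  0: a→2  tau→0  [2 out]
  2: b→2  [1 out]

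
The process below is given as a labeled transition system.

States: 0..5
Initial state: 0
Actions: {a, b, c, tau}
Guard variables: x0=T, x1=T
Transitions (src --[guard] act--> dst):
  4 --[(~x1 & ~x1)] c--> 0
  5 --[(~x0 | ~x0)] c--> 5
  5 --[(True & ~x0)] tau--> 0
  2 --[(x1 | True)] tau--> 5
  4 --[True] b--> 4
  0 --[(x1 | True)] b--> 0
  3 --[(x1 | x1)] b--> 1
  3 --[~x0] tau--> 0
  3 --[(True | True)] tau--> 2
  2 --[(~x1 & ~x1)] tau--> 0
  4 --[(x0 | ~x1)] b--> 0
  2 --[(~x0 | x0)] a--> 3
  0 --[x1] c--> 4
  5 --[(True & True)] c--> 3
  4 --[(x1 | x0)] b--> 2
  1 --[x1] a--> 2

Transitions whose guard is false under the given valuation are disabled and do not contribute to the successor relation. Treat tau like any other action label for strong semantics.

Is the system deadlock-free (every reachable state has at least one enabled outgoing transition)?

Answer: DEADLOCK-FREE

Trace:
Reachable = {0,1,2,3,4,5}
  0: b→0  c→4  [2 exit(s)]
  1: a→2  [1 exit(s)]
  2: a→3  tau→5  [2 exit(s)]
  3: b→1  tau→2  [2 exit(s)]
  4: b→0  b→2  b→4  [3 exit(s)]
  5: c→3  [1 exit(s)]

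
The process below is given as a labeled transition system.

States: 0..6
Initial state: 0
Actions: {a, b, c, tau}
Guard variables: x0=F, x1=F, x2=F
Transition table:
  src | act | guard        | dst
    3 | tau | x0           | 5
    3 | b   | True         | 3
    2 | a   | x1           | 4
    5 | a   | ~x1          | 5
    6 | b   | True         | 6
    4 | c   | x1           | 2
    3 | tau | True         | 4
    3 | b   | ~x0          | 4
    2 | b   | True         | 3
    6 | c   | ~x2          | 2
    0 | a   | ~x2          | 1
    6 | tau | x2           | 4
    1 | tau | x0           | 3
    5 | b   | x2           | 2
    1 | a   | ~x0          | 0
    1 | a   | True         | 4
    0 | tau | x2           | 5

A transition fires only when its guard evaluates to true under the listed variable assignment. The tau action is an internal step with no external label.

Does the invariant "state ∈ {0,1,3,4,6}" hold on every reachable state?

Inv-set: {0,1,3,4,6}
Reach set: {0,1,4}
  0: ok
  1: ok
  4: ok

Answer: INVARIANT HOLDS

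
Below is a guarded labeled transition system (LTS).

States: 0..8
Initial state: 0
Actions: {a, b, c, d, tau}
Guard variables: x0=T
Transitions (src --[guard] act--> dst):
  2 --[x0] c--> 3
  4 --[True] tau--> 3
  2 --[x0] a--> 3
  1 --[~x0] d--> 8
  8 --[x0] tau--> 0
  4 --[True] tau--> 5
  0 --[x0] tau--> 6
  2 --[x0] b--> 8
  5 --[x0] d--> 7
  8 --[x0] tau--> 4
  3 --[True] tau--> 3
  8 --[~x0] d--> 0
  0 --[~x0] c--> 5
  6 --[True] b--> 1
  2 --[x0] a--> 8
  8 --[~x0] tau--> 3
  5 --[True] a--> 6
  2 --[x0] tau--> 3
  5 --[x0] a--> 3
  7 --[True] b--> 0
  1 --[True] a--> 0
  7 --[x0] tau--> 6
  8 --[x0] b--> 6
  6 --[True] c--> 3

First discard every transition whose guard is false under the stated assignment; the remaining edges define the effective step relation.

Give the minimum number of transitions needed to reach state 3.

BFS to 3:
  Layer 0: {0}
  Layer 1: {6}
  Layer 2: {1,3}
3 enters at depth 2; path tau·c

Answer: 2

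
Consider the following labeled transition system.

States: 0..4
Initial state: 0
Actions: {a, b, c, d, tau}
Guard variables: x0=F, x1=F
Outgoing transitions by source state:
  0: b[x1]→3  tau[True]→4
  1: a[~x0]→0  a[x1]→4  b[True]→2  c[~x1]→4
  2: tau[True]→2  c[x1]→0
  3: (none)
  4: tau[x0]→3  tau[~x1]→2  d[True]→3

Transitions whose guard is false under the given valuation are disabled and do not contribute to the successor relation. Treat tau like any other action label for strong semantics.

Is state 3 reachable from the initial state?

7 transition(s) survive guard evaluation.
L0 = {0}
L1 = {4}  total {0,4}
L2 = {2,3}  total {0,2,3,4}
Reach set: {0,2,3,4}
trace reaching 3: tau·d

Answer: REACHABLE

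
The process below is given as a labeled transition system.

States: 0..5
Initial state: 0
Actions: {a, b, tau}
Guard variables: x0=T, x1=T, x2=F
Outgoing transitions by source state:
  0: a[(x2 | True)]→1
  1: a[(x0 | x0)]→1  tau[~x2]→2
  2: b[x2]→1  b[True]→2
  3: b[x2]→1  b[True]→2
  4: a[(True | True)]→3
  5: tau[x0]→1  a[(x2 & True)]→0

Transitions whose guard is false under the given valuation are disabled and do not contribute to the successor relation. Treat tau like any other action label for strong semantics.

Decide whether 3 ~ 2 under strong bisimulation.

Compute ~ classes (split until stable):
  P[0] = {{0,1,2,3,4,5}}
  P[1] = {{0,4},{1},{2,3},{5}}
  P[2] = {{0},{1},{2,3},{4},{5}}
5 equivalence class(es) (converged in 3)
class of 3: {2,3}; class of 2: {2,3}

Answer: BISIMILAR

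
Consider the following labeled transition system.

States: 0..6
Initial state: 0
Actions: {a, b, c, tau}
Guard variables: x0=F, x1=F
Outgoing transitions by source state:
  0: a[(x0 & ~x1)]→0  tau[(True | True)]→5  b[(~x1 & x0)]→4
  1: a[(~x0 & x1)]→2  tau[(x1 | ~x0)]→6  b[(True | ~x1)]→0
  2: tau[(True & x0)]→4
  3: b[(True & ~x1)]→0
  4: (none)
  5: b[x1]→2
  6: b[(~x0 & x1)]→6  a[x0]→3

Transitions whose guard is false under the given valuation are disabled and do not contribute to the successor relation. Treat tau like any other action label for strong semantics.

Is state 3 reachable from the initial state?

Answer: UNREACHABLE

Trace:
4 transition(s) survive guard evaluation.
Layer 0: {0}
Layer 1: {5}  total {0,5}
Reachable = {0,5}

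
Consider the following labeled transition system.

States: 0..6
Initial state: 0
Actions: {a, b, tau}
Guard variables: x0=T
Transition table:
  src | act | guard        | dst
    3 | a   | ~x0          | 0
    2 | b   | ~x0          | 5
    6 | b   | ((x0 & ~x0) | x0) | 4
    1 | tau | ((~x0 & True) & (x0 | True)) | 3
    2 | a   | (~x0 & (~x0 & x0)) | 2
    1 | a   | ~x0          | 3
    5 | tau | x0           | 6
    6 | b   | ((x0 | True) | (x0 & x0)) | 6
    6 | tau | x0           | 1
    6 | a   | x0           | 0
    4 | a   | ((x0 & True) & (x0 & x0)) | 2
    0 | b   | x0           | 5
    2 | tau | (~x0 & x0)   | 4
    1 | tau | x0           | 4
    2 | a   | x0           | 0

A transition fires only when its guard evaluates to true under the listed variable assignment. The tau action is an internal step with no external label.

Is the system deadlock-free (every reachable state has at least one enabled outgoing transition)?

Answer: DEADLOCK-FREE

Analysis:
Reachable = {0,1,2,4,5,6}
  0: b→5  [1 out]
  1: tau→4  [1 out]
  2: a→0  [1 out]
  4: a→2  [1 out]
  5: tau→6  [1 out]
  6: a→0  b→4  b→6  tau→1  [4 out]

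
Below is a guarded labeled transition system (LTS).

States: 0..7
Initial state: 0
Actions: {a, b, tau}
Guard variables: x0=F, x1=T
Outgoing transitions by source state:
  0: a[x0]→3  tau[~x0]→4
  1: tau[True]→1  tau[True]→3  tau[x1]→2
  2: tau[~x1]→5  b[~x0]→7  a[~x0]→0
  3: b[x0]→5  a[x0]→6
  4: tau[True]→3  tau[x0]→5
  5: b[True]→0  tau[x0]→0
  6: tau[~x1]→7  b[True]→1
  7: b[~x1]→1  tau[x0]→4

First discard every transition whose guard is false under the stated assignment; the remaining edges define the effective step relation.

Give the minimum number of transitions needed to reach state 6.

Answer: UNREACHABLE

Working:
Layered search for 6:
  L0 = {0}
  L1 = {4}
  L2 = {3}
6 never appears.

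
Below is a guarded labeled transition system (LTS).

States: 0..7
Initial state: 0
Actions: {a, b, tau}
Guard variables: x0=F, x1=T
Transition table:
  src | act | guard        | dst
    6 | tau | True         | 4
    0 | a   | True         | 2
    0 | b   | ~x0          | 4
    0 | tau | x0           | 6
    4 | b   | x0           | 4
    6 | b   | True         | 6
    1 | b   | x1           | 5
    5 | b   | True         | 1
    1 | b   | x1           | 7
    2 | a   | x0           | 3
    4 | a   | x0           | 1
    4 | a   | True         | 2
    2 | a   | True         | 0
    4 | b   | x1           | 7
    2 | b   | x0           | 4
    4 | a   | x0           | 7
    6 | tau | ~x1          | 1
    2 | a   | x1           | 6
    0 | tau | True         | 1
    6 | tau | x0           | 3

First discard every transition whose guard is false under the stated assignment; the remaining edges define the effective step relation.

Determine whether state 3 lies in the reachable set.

12 transition(s) survive guard evaluation.
L0 = {0}
L1 = {1,2,4}  now seen {0,1,2,4}
L2 = {5,6,7}  now seen {0,1,2,4,5,6,7}
Reachable = {0,1,2,4,5,6,7}

Answer: UNREACHABLE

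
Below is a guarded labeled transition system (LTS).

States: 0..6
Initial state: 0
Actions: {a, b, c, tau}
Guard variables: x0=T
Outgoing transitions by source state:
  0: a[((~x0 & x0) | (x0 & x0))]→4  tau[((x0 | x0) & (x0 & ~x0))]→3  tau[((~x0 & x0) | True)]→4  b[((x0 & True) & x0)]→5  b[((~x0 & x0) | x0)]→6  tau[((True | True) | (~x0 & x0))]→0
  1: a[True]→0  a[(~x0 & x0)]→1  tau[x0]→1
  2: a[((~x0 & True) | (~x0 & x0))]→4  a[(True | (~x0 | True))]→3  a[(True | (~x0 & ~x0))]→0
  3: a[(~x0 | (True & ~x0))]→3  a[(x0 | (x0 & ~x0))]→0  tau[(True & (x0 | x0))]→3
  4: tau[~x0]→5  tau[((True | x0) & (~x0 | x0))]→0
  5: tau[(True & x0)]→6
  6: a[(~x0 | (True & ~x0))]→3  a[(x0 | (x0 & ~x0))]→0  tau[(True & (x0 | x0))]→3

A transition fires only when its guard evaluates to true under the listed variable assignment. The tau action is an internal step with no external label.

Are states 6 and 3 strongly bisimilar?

Bisimulation quotient by refinement:
  round 0: {{0,1,2,3,4,5,6}}
  round 1: {{0},{1,3,6},{2},{4,5}}
  round 2: {{0},{1,3,6},{2},{4},{5}}
stable after 3 split(s): 5 block(s)
class of 6: {1,3,6}; class of 3: {1,3,6}

Answer: BISIMILAR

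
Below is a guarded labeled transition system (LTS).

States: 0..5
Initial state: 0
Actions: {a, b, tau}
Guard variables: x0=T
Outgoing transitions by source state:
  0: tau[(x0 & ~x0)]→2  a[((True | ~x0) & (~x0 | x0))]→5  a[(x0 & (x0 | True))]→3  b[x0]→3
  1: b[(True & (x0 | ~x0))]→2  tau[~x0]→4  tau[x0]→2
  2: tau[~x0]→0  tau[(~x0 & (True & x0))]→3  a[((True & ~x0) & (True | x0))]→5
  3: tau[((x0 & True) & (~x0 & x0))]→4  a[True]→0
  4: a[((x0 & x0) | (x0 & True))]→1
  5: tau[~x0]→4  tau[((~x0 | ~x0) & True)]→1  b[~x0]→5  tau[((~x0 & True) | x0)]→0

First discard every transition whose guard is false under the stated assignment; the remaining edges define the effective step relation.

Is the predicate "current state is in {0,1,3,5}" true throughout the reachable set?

Answer: INVARIANT HOLDS

Trace:
Safe = {0,1,3,5}
R = {0,3,5}
  0: ok
  3: ok
  5: ok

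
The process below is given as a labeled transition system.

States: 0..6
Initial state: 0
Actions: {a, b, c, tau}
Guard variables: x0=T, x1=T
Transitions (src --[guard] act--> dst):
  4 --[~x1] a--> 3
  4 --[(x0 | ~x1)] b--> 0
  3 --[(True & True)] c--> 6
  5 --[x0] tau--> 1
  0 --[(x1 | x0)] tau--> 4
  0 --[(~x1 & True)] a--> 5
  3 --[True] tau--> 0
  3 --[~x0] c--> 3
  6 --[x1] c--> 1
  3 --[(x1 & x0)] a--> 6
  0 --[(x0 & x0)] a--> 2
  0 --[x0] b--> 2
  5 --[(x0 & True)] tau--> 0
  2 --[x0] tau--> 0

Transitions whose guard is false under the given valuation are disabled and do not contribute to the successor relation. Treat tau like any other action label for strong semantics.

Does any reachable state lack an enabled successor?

Reachable = {0,2,4}
  0: a→2  b→2  tau→4  [deg 3]
  2: tau→0  [deg 1]
  4: b→0  [deg 1]

Answer: DEADLOCK-FREE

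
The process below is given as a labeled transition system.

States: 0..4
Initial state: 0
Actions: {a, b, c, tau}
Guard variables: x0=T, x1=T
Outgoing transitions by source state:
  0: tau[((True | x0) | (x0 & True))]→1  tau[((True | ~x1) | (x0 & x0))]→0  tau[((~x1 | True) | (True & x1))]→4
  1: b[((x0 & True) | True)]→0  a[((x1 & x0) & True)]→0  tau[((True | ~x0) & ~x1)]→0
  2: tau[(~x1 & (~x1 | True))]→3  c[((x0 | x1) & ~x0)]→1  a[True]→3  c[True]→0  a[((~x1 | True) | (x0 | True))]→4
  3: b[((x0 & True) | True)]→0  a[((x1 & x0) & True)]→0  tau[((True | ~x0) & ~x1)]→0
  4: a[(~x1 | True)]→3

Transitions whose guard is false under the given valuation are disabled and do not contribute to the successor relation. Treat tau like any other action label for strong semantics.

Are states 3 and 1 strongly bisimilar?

Bisimulation quotient by refinement:
  π0 = {{0,1,2,3,4}}
  π1 = {{0},{1,3},{2},{4}}
stable after 2 split(s): 4 block(s)
class of 3: {1,3}; class of 1: {1,3}

Answer: BISIMILAR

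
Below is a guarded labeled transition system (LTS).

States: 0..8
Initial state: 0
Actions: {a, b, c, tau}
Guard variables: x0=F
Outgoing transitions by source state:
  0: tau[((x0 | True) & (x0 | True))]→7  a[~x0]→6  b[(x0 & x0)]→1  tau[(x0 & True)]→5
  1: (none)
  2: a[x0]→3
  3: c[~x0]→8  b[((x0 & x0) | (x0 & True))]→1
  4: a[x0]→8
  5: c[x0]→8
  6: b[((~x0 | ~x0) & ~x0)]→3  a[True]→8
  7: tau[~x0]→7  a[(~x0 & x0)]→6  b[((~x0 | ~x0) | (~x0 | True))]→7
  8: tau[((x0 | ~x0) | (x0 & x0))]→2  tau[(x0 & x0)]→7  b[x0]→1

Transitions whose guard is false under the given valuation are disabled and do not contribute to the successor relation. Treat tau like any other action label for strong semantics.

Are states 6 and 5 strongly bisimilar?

Answer: NOT BISIMILAR

Working:
Refine partition for ~:
  π0 = {{0,1,2,3,4,5,6,7,8}}
  π1 = {{0},{1,2,4,5},{3},{6},{7},{8}}
Fixed point at round 2; 6 class(es).
6∈{6}, 5∈{1,2,4,5}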